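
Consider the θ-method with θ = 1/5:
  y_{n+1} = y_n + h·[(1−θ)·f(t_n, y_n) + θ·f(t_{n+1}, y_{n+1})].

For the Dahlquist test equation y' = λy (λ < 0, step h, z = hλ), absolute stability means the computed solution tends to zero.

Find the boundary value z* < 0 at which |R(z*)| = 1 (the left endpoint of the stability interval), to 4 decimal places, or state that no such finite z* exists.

With y'=λy (z=hλ):
  y_{n+1} = y_n + z·[4/5·y_n + 1/5·y_{n+1}] ⇒ (1 − 1/5z)y_{n+1} = (1 + 4/5z)y_n
  Hence R(z) = (1 + 4/5z)/(1 − 1/5z).

Solve |R(x)|<1 on ℝ⁻.
x=-0.81: |R|=0.3029
R=−1: 1+4/5x = −1+1/5x ⇒ -3/5x=2 ⇒ x=2/(-3/5)=-3.3333
Confirm numerically:
  x=-3.309: |R|=0.99121 <1
  x=-2.134: |R|=0.49565 <1
  x=-1.535: |R|=0.17445 <1
  x=-3.929: |R|=1.20013 >1
  x=-3.568: |R|=1.08217 >1
  x=-3.527: |R|=1.06814 >1
Stable set (-3.3333, 0).

z* = -3.3333.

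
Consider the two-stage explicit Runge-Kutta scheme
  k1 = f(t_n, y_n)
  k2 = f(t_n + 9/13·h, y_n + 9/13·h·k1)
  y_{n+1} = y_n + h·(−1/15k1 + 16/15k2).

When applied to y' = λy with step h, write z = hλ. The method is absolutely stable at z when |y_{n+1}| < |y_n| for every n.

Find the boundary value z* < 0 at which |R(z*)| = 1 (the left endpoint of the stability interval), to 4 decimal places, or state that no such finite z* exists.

z* = -1.3542.

On y'=λy, z=hλ:
  k1=λy_n ⇒ h·k1=z·y_n;  k2=λ(1+9/13z)y_n ⇒ h·k2=z(1+9/13z)y_n
  y_{n+1}/y_n = 1 − 1/15z + 16/15z(1+9/13z) = 1 + z + 48/65z²
  so R(z) = 1 + z + 48/65z².

Need |R(x)|<1, x<0.
x=-0.46: |R|=0.6963
R=1: x+48/65x²=0 ⇒ x=−65/48=-1.3542; min R=1−1/(4·48/65)=0.6615>−1
Confirm numerically:
  x=-1.277: |R|=0.92723 <1
  x=-1.163: |R|=0.83582 <1
  x=-1.076: |R|=0.77897 <1
  x=-0.982: |R|=0.73012 <1
  x=-1.717: |R|=1.46005 >1
  x=-1.540: |R|=1.21134 >1
So |R|<1 on (-1.3542, 0).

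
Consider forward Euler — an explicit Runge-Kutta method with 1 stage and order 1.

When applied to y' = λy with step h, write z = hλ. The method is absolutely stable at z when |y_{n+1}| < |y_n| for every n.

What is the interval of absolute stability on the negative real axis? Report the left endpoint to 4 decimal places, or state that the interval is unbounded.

With y'=λy (z=hλ):
  order 1, 1-stage ⇒ R(z)=1+z
  (e.g. R(-0.77)=0.23000, |R|=0.23000)

Boundary: |R(x)|=1, x<0.
x=-0.77: |R|=0.2300
|R(-2.11)|=1.1100 |R(-1.93)|=0.9300 |R(-1.91)|=0.9100
Bisect:
  x_lo=-2.6848 |R|=1.6848  x_hi=-0.3858 |R|=0.6142
  mid=-1.53532 |R|=0.53532 →hi
  mid=-2.11008 |R|=1.11008 →lo
  mid=-1.82270 |R|=0.82270 →hi
  mid=-1.96639 |R|=0.96639 →hi
  mid=-2.03823 |R|=1.03823 →lo
  mid=-2.00231 |R|=1.00231 →lo
  mid=-1.98435 |R|=0.98435 →hi
  ...
  [-2.00007,-1.99993] ⇒ x*=-2.0000
Stable set (-2.0000, 0).

z∈(-2.0000,0).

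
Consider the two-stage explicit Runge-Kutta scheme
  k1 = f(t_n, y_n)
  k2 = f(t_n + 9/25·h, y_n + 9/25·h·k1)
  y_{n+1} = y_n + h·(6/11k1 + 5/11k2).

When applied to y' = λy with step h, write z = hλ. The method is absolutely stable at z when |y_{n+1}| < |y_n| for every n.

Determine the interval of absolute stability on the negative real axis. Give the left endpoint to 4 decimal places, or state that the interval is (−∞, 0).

With y'=λy (z=hλ):
  k1=λy_n ⇒ h·k1=z·y_n;  k2=λ(1+9/25z)y_n ⇒ h·k2=z(1+9/25z)y_n
  y_{n+1}/y_n = 1 + 6/11z + 5/11z(1+9/25z) = 1 + z + 9/55z²
  so R(z) = 1 + z + 9/55z².

Find x<0 with |R(x)|<1.
x=-1.12: |R|=0.0853
R=1: x+9/55x²=0 ⇒ x=−55/9=-6.1111; min R=1−1/(4·9/55)=-0.5278>−1
Confirm numerically:
  x=-4.809: |R|=0.02467 <1
  x=-2.843: |R|=0.52038 <1
  x=-2.571: |R|=0.48936 <1
  x=-6.696: |R|=1.64087 >1
  x=-6.571: |R|=1.49450 >1
  x=-6.509: |R|=1.42380 >1
Interval (-6.1111, 0).

(-6.1111, 0).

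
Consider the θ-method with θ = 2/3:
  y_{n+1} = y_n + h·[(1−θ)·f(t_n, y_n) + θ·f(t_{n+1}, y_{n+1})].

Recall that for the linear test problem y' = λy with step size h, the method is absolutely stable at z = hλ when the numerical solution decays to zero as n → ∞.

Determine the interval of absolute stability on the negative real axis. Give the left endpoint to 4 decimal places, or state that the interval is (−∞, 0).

On y'=λy, z=hλ:
  y_{n+1} = y_n + z·[1/3·y_n + 2/3·y_{n+1}] ⇒ (1 − 2/3z)y_{n+1} = (1 + 1/3z)y_n
  R(z) = (1 + 1/3z)/(1 − 2/3z).

Find x<0 with |R(x)|<1.
x=-1.63: |R|=0.2188
x=-2: |R|=0.1429
x=-10: |R|=0.3043
x=-100: |R|=0.4778
θ=2/3≥1/2 ⇒ |1+1/3x|<|1−2/3x| ∀x<0 ⇒ stable on all of ℝ⁻.

interval (−∞, 0).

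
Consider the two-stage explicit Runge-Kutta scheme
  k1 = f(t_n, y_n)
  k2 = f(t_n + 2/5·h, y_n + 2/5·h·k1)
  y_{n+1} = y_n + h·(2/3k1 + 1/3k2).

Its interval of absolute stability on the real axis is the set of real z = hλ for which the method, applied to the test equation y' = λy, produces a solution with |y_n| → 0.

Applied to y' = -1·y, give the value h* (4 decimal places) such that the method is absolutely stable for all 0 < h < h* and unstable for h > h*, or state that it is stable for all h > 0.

(-7.5000,0); λ=-1 ⇒ h* = (15/2)/1 = 7.5000.

On y'=λy, z=hλ:
  k1=λy_n ⇒ h·k1=z·y_n;  k2=λ(1+2/5z)y_n ⇒ h·k2=z(1+2/5z)y_n
  y_{n+1}/y_n = 1 + 2/3z + 1/3z(1+2/5z) = 1 + z + 2/15z²
  so R(z) = 1 + z + 2/15z².

Need |R(x)|<1, x<0.
x=-0.45: |R|=0.5770
R=1: x+2/15x²=0 ⇒ x=−15/2=-7.5000; min R=1−1/(4·2/15)=-0.8750>−1
Confirm numerically:
  x=-7.321: |R|=0.82527 <1
  x=-6.967: |R|=0.50488 <1
  x=-4.494: |R|=0.80120 <1
  x=-8.083: |R|=1.62832 >1
  x=-7.952: |R|=1.47924 >1
Stable set (-7.5000, 0).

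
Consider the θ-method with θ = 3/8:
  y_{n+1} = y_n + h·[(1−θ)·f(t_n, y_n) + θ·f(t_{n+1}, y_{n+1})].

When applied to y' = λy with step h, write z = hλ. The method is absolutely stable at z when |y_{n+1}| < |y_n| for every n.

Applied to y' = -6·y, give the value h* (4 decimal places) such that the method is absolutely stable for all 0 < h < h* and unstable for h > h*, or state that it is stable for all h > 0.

(-8.0000,0); λ=-6 ⇒ h* = (8)/6 = 1.3333.

Test eqn y'=λy, z=hλ:
  y_{n+1} = y_n + z·[5/8·y_n + 3/8·y_{n+1}] ⇒ (1 − 3/8z)y_{n+1} = (1 + 5/8z)y_n
  R(z) = (1 + 5/8z)/(1 − 3/8z).

Find x<0 with |R(x)|<1.
x=-1.79: |R|=0.0711
R=−1: 1+5/8x = −1+3/8x ⇒ -1/4x=2 ⇒ x=2/(-1/4)=-8.0000
Confirm numerically:
  x=-7.048: |R|=0.93467 <1
  x=-6.614: |R|=0.90044 <1
  x=-6.267: |R|=0.87068 <1
  x=-4.512: |R|=0.67608 <1
  x=-8.417: |R|=1.02508 >1
  x=-8.236: |R|=1.01443 >1
  x=-8.209: |R|=1.01281 >1
So |R|<1 on (-8.0000, 0).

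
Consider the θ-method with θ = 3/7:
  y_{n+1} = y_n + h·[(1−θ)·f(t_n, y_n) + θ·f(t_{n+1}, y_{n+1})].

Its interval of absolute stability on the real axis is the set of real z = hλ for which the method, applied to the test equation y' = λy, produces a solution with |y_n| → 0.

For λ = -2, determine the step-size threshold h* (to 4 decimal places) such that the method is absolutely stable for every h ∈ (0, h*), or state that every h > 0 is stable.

(-14.0000,0); λ=-2 ⇒ h* = (14)/2 = 7.0000.

With y'=λy (z=hλ):
  y_{n+1} = y_n + z·[4/7·y_n + 3/7·y_{n+1}] ⇒ (1 − 3/7z)y_{n+1} = (1 + 4/7z)y_n
  Hence R(z) = (1 + 4/7z)/(1 − 3/7z).

Need |R(x)|<1, x<0.
x=-0.56: |R|=0.5484
R=−1: 1+4/7x = −1+3/7x ⇒ -1/7x=2 ⇒ x=2/(-1/7)=-14.0000
Confirm numerically:
  x=-13.965: |R|=0.99928 <1
  x=-13.037: |R|=0.97912 <1
  x=-9.470: |R|=0.87207 <1
  x=-14.119: |R|=1.00241 >1
  x=-14.067: |R|=1.00136 >1
So |R|<1 on (-14.0000, 0).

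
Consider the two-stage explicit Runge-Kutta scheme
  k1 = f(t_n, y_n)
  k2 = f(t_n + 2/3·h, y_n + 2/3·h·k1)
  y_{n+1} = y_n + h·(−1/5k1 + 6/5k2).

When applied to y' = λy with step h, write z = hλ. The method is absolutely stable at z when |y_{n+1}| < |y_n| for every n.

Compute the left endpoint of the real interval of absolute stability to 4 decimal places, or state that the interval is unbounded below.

left endpoint -1.2500.

Set f=λy, z=hλ:
  k1=λy_n ⇒ h·k1=z·y_n;  k2=λ(1+2/3z)y_n ⇒ h·k2=z(1+2/3z)y_n
  y_{n+1}/y_n = 1 − 1/5z + 6/5z(1+2/3z) = 1 + z + 4/5z²
  R(z) = 1 + z + 4/5z².

Solve |R(x)|<1 on ℝ⁻.
x=-1.01: |R|=0.8061
R=1: x+4/5x²=0 ⇒ x=−5/4=-1.2500; min R=1−1/(4·4/5)=0.6875>−1
Confirm numerically:
  x=-0.939: |R|=0.76638 <1
  x=-0.922: |R|=0.75807 <1
  x=-0.836: |R|=0.72312 <1
  x=-0.817: |R|=0.71699 <1
  x=-1.624: |R|=1.48590 >1
  x=-1.582: |R|=1.42018 >1
  x=-1.387: |R|=1.15202 >1
So |R|<1 on (-1.2500, 0).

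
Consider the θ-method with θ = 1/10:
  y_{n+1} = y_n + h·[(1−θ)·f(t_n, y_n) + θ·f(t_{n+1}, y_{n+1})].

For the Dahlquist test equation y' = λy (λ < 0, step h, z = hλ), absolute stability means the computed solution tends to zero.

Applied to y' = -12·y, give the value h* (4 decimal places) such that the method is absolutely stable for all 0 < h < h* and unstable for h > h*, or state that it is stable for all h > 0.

Test eqn y'=λy, z=hλ:
  y_{n+1} = y_n + z·[9/10·y_n + 1/10·y_{n+1}] ⇒ (1 − 1/10z)y_{n+1} = (1 + 9/10z)y_n
  ⇒ R(z) = (1 + 9/10z)/(1 − 1/10z).

Find x<0 with |R(x)|<1.
x=-1.02: |R|=0.0744
R=−1: 1+9/10x = −1+1/10x ⇒ -4/5x=2 ⇒ x=2/(-4/5)=-2.5000
Confirm numerically:
  x=-2.441: |R|=0.96206 <1
  x=-2.199: |R|=0.80261 <1
  x=-1.512: |R|=0.31341 <1
  x=-1.193: |R|=0.06584 <1
  x=-3.085: |R|=1.35766 >1
  x=-2.971: |R|=1.29049 >1
So |R|<1 on (-2.5000, 0).

(-2.5000,0); λ=-12 ⇒ h* = (5/2)/12 = 0.2083.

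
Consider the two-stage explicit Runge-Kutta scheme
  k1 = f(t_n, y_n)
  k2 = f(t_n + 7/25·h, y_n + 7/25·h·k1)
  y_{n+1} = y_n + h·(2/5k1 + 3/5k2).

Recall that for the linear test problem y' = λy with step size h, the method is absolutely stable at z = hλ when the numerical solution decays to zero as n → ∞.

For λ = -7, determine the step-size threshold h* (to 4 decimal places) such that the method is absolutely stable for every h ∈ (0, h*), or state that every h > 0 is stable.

Test eqn y'=λy, z=hλ:
  k1=λy_n ⇒ h·k1=z·y_n;  k2=λ(1+7/25z)y_n ⇒ h·k2=z(1+7/25z)y_n
  y_{n+1}/y_n = 1 + 2/5z + 3/5z(1+7/25z) = 1 + z + 21/125z²
  Hence R(z) = 1 + z + 21/125z².

Need |R(x)|<1, x<0.
x=-1.09: |R|=0.1096
R=1: x+21/125x²=0 ⇒ x=−125/21=-5.9524; min R=1−1/(4·21/125)=-0.4881>−1
Confirm numerically:
  x=-4.278: |R|=0.20338 <1
  x=-3.694: |R|=0.40153 <1
  x=-2.910: |R|=0.48736 <1
  x=-6.504: |R|=1.60274 >1
  x=-6.139: |R|=1.19247 >1
Stable set (-5.9524, 0).

(-5.9524,0); λ=-7 ⇒ h* = (125/21)/7 = 0.8503.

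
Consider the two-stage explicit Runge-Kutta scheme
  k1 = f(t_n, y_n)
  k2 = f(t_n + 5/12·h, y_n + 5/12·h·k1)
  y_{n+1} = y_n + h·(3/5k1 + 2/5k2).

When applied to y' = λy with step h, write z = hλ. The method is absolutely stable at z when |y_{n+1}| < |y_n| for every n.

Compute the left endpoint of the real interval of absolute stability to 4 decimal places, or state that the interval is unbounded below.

z* = -6.0000.

With y'=λy (z=hλ):
  k1=λy_n ⇒ h·k1=z·y_n;  k2=λ(1+5/12z)y_n ⇒ h·k2=z(1+5/12z)y_n
  y_{n+1}/y_n = 1 + 3/5z + 2/5z(1+5/12z) = 1 + z + 1/6z²
  Hence R(z) = 1 + z + 1/6z².

Need |R(x)|<1, x<0.
x=-0.88: |R|=0.2491
R=1: x+1/6x²=0 ⇒ x=−6=-6.0000; min R=1−1/(4·1/6)=-0.5000>−1
Confirm numerically:
  x=-5.943: |R|=0.94354 <1
  x=-5.339: |R|=0.41182 <1
  x=-5.172: |R|=0.28626 <1
  x=-4.186: |R|=0.26557 <1
  x=-6.587: |R|=1.64443 >1
  x=-6.235: |R|=1.24420 >1
Interval (-6.0000, 0).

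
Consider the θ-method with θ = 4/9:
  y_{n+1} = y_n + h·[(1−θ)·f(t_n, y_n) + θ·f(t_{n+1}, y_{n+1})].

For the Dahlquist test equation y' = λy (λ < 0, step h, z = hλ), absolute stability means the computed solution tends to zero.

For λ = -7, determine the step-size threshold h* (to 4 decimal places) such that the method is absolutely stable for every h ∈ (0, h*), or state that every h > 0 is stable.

(-18.0000,0); λ=-7 ⇒ h* = (18)/7 = 2.5714.

On y'=λy, z=hλ:
  y_{n+1} = y_n + z·[5/9·y_n + 4/9·y_{n+1}] ⇒ (1 − 4/9z)y_{n+1} = (1 + 5/9z)y_n
  R(z) = (1 + 5/9z)/(1 − 4/9z).

Find x<0 with |R(x)|<1.
x=-1.45: |R|=0.1182
R=−1: 1+5/9x = −1+4/9x ⇒ -1/9x=2 ⇒ x=2/(-1/9)=-18.0000
Confirm numerically:
  x=-17.349: |R|=0.99170 <1
  x=-17.338: |R|=0.99155 <1
  x=-8.958: |R|=0.79831 <1
  x=-18.254: |R|=1.00310 >1
  x=-18.105: |R|=1.00129 >1
So |R|<1 on (-18.0000, 0).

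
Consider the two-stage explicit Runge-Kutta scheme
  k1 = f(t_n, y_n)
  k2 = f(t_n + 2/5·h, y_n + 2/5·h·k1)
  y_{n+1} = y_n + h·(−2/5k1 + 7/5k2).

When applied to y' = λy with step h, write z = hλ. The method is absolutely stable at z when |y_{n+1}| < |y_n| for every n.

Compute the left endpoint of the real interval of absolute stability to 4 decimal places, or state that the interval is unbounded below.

z* = -1.7857.

Set f=λy, z=hλ:
  k1=λy_n ⇒ h·k1=z·y_n;  k2=λ(1+2/5z)y_n ⇒ h·k2=z(1+2/5z)y_n
  y_{n+1}/y_n = 1 − 2/5z + 7/5z(1+2/5z) = 1 + z + 14/25z²
  R(z) = 1 + z + 14/25z².

Need |R(x)|<1, x<0.
x=-1.71: |R|=0.9275
R=1: x+14/25x²=0 ⇒ x=−25/14=-1.7857; min R=1−1/(4·14/25)=0.5536>−1
Confirm numerically:
  x=-1.115: |R|=0.58121 <1
  x=-0.789: |R|=0.55961 <1
  x=-0.757: |R|=0.56391 <1
  x=-1.964: |R|=1.19609 >1
  x=-1.938: |R|=1.16527 >1
Interval (-1.7857, 0).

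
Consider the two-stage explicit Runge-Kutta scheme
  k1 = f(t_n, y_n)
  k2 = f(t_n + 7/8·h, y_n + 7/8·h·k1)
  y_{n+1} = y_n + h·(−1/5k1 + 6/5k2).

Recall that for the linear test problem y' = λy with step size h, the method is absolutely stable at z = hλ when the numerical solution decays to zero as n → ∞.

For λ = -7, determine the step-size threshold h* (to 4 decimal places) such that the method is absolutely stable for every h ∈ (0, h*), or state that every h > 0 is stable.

On y'=λy, z=hλ:
  k1=λy_n ⇒ h·k1=z·y_n;  k2=λ(1+7/8z)y_n ⇒ h·k2=z(1+7/8z)y_n
  y_{n+1}/y_n = 1 − 1/5z + 6/5z(1+7/8z) = 1 + z + 21/20z²
  Hence R(z) = 1 + z + 21/20z².

Need |R(x)|<1, x<0.
x=-1.32: |R|=1.5095
R=1: x+21/20x²=0 ⇒ x=−20/21=-0.9524; min R=1−1/(4·21/20)=0.7619>−1
Confirm numerically:
  x=-0.795: |R|=0.86863 <1
  x=-0.516: |R|=0.76357 <1
  x=-0.423: |R|=0.76488 <1
  x=-1.479: |R|=1.81781 >1
  x=-1.156: |R|=1.24715 >1
  x=-1.102: |R|=1.17312 >1
Interval (-0.9524, 0).

(-0.9524,0); λ=-7 ⇒ h* = (20/21)/7 = 0.1361.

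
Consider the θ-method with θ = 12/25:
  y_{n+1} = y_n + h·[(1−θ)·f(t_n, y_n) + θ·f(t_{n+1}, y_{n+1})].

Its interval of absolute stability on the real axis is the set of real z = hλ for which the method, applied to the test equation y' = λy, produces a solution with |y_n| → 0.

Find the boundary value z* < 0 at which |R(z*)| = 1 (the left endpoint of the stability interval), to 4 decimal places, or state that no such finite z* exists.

Set f=λy, z=hλ:
  y_{n+1} = y_n + z·[13/25·y_n + 12/25·y_{n+1}] ⇒ (1 − 12/25z)y_{n+1} = (1 + 13/25z)y_n
  Hence R(z) = (1 + 13/25z)/(1 − 12/25z).

Boundary: |R(x)|=1, x<0.
x=-1.02: |R|=0.3153
R=−1: 1+13/25x = −1+12/25x ⇒ -1/25x=2 ⇒ x=2/(-1/25)=-50.0000
Confirm numerically:
  x=-39.919: |R|=0.98000 <1
  x=-22.582: |R|=0.90737 <1
  x=-20.440: |R|=0.89063 <1
  x=-50.332: |R|=1.00053 >1
  x=-50.219: |R|=1.00035 >1
Interval (-50.0000, 0).

z* = -50.0000.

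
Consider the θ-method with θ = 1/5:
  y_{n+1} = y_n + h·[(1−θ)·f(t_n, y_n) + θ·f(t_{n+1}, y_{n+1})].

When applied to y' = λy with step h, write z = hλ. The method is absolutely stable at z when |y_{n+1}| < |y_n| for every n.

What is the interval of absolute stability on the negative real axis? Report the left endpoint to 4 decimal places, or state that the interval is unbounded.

(-3.3333, 0).

On y'=λy, z=hλ:
  y_{n+1} = y_n + z·[4/5·y_n + 1/5·y_{n+1}] ⇒ (1 − 1/5z)y_{n+1} = (1 + 4/5z)y_n
  so R(z) = (1 + 4/5z)/(1 − 1/5z).

Find x<0 with |R(x)|<1.
x=-1.75: |R|=0.2963
R=−1: 1+4/5x = −1+1/5x ⇒ -3/5x=2 ⇒ x=2/(-3/5)=-3.3333
Confirm numerically:
  x=-3.113: |R|=0.91853 <1
  x=-2.850: |R|=0.81529 <1
  x=-2.148: |R|=0.50252 <1
  x=-2.137: |R|=0.49713 <1
  x=-3.633: |R|=1.10414 >1
  x=-3.519: |R|=1.06538 >1
So |R|<1 on (-3.3333, 0).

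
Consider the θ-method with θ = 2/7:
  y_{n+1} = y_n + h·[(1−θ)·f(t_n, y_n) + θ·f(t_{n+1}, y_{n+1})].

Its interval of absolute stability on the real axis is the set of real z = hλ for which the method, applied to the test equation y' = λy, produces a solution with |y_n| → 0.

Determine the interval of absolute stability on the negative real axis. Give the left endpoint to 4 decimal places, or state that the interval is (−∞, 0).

On y'=λy, z=hλ:
  y_{n+1} = y_n + z·[5/7·y_n + 2/7·y_{n+1}] ⇒ (1 − 2/7z)y_{n+1} = (1 + 5/7z)y_n
  R(z) = (1 + 5/7z)/(1 − 2/7z).

Find x<0 with |R(x)|<1.
x=-1.12: |R|=0.1515
R=−1: 1+5/7x = −1+2/7x ⇒ -3/7x=2 ⇒ x=2/(-3/7)=-4.6667
Confirm numerically:
  x=-4.241: |R|=0.91752 <1
  x=-3.852: |R|=0.83379 <1
  x=-3.131: |R|=0.65262 <1
  x=-2.667: |R|=0.51362 <1
  x=-5.143: |R|=1.08267 >1
  x=-4.880: |R|=1.03819 >1
  x=-4.878: |R|=1.03784 >1
Stable set (-4.6667, 0).

(-4.6667, 0).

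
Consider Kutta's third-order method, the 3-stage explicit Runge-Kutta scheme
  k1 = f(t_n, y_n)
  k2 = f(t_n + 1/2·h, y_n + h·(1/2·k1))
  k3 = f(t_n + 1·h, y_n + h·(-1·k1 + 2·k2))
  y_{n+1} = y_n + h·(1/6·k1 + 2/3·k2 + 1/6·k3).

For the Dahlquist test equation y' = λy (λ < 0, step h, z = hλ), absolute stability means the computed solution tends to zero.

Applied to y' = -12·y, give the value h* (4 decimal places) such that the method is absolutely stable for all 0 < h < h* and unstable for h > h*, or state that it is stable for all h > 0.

(-2.5127,0); λ=-12 ⇒ h* = 0.2094.

On y'=λy, z=hλ:
  order 3, 3-stage ⇒ R(z)=1+z+z^2/2+z^3/6
  (e.g. R(-0.42)=0.65585, |R|=0.65585)

Boundary: |R(x)|=1, x<0.
x=-0.42: |R|=0.6559
|R(-2.47)|=0.9311 |R(-1.95)|=0.2846 |R(-1.27)|=0.1951
Bisect:
  x_lo=-3.1436 |R|=2.3802  x_hi=-0.2581 |R|=0.7724
  mid=-1.70085 |R|=0.07446 →hi
  mid=-2.42224 |R|=0.85726 →hi
  mid=-2.78294 |R|=1.50276 →lo
  mid=-2.60259 |R|=1.15395 →lo
  mid=-2.51241 |R|=0.99946 →hi
  mid=-2.55750 |R|=1.07512 →lo
  mid=-2.53496 |R|=1.03690 →lo
  mid=-2.52369 |R|=1.01808 →lo
  mid=-2.51805 |R|=1.00874 →lo
  mid=-2.51523 |R|=1.00409 →lo
  ...
  [-2.51277,-2.51259] ⇒ x*=-2.5127
Interval (-2.5127, 0).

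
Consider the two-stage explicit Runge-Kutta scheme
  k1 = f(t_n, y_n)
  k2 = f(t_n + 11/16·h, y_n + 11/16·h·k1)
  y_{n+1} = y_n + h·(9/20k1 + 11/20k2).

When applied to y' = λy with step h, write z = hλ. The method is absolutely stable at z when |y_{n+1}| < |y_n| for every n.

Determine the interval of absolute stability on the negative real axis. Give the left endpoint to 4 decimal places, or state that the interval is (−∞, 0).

z∈(-2.6446,0).

Set f=λy, z=hλ:
  k1=λy_n ⇒ h·k1=z·y_n;  k2=λ(1+11/16z)y_n ⇒ h·k2=z(1+11/16z)y_n
  y_{n+1}/y_n = 1 + 9/20z + 11/20z(1+11/16z) = 1 + z + 121/320z²
  so R(z) = 1 + z + 121/320z².

Find x<0 with |R(x)|<1.
x=-1.03: |R|=0.3712
R=1: x+121/320x²=0 ⇒ x=−320/121=-2.6446; min R=1−1/(4·121/320)=0.3388>−1
Confirm numerically:
  x=-2.178: |R|=0.61571 <1
  x=-1.939: |R|=0.48264 <1
  x=-1.122: |R|=0.35402 <1
  x=-2.932: |R|=1.31860 >1
  x=-2.824: |R|=1.19154 >1
Interval (-2.6446, 0).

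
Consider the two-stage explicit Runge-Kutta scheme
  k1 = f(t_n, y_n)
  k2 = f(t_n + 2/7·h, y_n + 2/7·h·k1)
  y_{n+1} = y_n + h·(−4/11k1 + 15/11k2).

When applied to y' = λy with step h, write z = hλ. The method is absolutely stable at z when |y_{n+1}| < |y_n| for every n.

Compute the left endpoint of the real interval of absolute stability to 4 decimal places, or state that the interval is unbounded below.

Set f=λy, z=hλ:
  k1=λy_n ⇒ h·k1=z·y_n;  k2=λ(1+2/7z)y_n ⇒ h·k2=z(1+2/7z)y_n
  y_{n+1}/y_n = 1 − 4/11z + 15/11z(1+2/7z) = 1 + z + 30/77z²
  Hence R(z) = 1 + z + 30/77z².

Solve |R(x)|<1 on ℝ⁻.
x=-0.54: |R|=0.5736
R=1: x+30/77x²=0 ⇒ x=−77/30=-2.5667; min R=1−1/(4·30/77)=0.3583>−1
Confirm numerically:
  x=-2.426: |R|=0.86704 <1
  x=-1.877: |R|=0.49565 <1
  x=-1.398: |R|=0.36346 <1
  x=-1.388: |R|=0.36260 <1
  x=-2.720: |R|=1.16249 >1
  x=-2.619: |R|=1.05340 >1
Stable set (-2.5667, 0).

left endpoint -2.5667.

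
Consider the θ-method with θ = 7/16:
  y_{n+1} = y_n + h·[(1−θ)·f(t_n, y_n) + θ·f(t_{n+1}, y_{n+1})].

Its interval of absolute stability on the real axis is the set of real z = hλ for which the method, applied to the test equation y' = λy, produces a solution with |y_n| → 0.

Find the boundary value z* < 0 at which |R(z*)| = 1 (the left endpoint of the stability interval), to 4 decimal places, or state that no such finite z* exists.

z* = -16.0000.

On y'=λy, z=hλ:
  y_{n+1} = y_n + z·[9/16·y_n + 7/16·y_{n+1}] ⇒ (1 − 7/16z)y_{n+1} = (1 + 9/16z)y_n
  ⇒ R(z) = (1 + 9/16z)/(1 − 7/16z).

Need |R(x)|<1, x<0.
x=-0.4: |R|=0.6596
R=−1: 1+9/16x = −1+7/16x ⇒ -1/8x=2 ⇒ x=2/(-1/8)=-16.0000
Confirm numerically:
  x=-14.456: |R|=0.97365 <1
  x=-13.928: |R|=0.96349 <1
  x=-13.843: |R|=0.96179 <1
  x=-7.409: |R|=0.74681 <1
  x=-16.295: |R|=1.00454 >1
  x=-16.175: |R|=1.00271 >1
So |R|<1 on (-16.0000, 0).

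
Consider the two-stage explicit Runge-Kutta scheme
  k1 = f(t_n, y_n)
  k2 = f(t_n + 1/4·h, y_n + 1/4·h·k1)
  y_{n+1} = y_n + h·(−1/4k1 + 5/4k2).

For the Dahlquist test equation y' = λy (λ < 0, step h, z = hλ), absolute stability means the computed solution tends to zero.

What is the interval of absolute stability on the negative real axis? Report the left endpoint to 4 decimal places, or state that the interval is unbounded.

z∈(-3.2000,0).

On y'=λy, z=hλ:
  k1=λy_n ⇒ h·k1=z·y_n;  k2=λ(1+1/4z)y_n ⇒ h·k2=z(1+1/4z)y_n
  y_{n+1}/y_n = 1 − 1/4z + 5/4z(1+1/4z) = 1 + z + 5/16z²
  R(z) = 1 + z + 5/16z².

Need |R(x)|<1, x<0.
x=-1.49: |R|=0.2038
R=1: x+5/16x²=0 ⇒ x=−16/5=-3.2000; min R=1−1/(4·5/16)=0.2000>−1
Confirm numerically:
  x=-3.041: |R|=0.84890 <1
  x=-2.800: |R|=0.65000 <1
  x=-2.759: |R|=0.61978 <1
  x=-2.028: |R|=0.25725 <1
  x=-3.372: |R|=1.18124 >1
  x=-3.312: |R|=1.11592 >1
So |R|<1 on (-3.2000, 0).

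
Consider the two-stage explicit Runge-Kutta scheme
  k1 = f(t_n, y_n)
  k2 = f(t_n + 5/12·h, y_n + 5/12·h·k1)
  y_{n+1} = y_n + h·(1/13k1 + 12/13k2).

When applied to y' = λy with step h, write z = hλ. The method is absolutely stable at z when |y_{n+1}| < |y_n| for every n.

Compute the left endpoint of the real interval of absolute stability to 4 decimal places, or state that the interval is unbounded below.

left endpoint -2.6000.

With y'=λy (z=hλ):
  k1=λy_n ⇒ h·k1=z·y_n;  k2=λ(1+5/12z)y_n ⇒ h·k2=z(1+5/12z)y_n
  y_{n+1}/y_n = 1 + 1/13z + 12/13z(1+5/12z) = 1 + z + 5/13z²
  R(z) = 1 + z + 5/13z².

Boundary: |R(x)|=1, x<0.
x=-0.96: |R|=0.3945
R=1: x+5/13x²=0 ⇒ x=−13/5=-2.6000; min R=1−1/(4·5/13)=0.3500>−1
Confirm numerically:
  x=-2.468: |R|=0.87470 <1
  x=-1.999: |R|=0.53792 <1
  x=-1.755: |R|=0.42963 <1
  x=-1.483: |R|=0.36288 <1
  x=-2.953: |R|=1.40093 >1
  x=-2.707: |R|=1.11140 >1
  x=-2.633: |R|=1.03342 >1
So |R|<1 on (-2.6000, 0).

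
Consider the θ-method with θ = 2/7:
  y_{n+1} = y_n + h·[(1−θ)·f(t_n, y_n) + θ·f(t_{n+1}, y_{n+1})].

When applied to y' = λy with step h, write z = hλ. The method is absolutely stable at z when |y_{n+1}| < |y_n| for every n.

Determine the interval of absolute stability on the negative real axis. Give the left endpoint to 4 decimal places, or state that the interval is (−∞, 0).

z∈(-4.6667,0).

With y'=λy (z=hλ):
  y_{n+1} = y_n + z·[5/7·y_n + 2/7·y_{n+1}] ⇒ (1 − 2/7z)y_{n+1} = (1 + 5/7z)y_n
  R(z) = (1 + 5/7z)/(1 − 2/7z).

Solve |R(x)|<1 on ℝ⁻.
x=-1.71: |R|=0.1488
R=−1: 1+5/7x = −1+2/7x ⇒ -3/7x=2 ⇒ x=2/(-3/7)=-4.6667
Confirm numerically:
  x=-3.825: |R|=0.82765 <1
  x=-3.697: |R|=0.79790 <1
  x=-2.549: |R|=0.47487 <1
  x=-2.344: |R|=0.40383 <1
  x=-5.185: |R|=1.08952 >1
  x=-4.858: |R|=1.03434 >1
  x=-4.748: |R|=1.01479 >1
So |R|<1 on (-4.6667, 0).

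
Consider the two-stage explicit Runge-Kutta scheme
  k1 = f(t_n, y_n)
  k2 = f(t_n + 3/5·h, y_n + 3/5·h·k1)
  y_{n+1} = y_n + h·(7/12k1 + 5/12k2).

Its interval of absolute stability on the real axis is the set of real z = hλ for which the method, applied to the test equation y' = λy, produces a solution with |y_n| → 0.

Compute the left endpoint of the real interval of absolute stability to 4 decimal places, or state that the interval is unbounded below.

z* = -4.0000.

With y'=λy (z=hλ):
  k1=λy_n ⇒ h·k1=z·y_n;  k2=λ(1+3/5z)y_n ⇒ h·k2=z(1+3/5z)y_n
  y_{n+1}/y_n = 1 + 7/12z + 5/12z(1+3/5z) = 1 + z + 1/4z²
  R(z) = 1 + z + 1/4z².

Boundary: |R(x)|=1, x<0.
x=-0.93: |R|=0.2862
R=1: x+1/4x²=0 ⇒ x=−4=-4.0000; min R=1−1/(4·1/4)=0.0000>−1
Confirm numerically:
  x=-3.976: |R|=0.97614 <1
  x=-3.470: |R|=0.54023 <1
  x=-2.547: |R|=0.07480 <1
  x=-1.816: |R|=0.00846 <1
  x=-4.594: |R|=1.68221 >1
  x=-4.390: |R|=1.42802 >1
  x=-4.095: |R|=1.09726 >1
Stable set (-4.0000, 0).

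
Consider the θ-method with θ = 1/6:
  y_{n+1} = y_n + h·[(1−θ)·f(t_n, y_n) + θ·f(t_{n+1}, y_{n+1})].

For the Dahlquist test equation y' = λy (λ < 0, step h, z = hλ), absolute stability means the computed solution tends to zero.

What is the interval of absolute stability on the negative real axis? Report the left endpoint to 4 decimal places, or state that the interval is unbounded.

Set f=λy, z=hλ:
  y_{n+1} = y_n + z·[5/6·y_n + 1/6·y_{n+1}] ⇒ (1 − 1/6z)y_{n+1} = (1 + 5/6z)y_n
  so R(z) = (1 + 5/6z)/(1 − 1/6z).

Boundary: |R(x)|=1, x<0.
x=-0.45: |R|=0.5814
R=−1: 1+5/6x = −1+1/6x ⇒ -2/3x=2 ⇒ x=2/(-2/3)=-3.0000
Confirm numerically:
  x=-1.891: |R|=0.43784 <1
  x=-1.808: |R|=0.38934 <1
  x=-1.709: |R|=0.33013 <1
  x=-1.457: |R|=0.17232 <1
  x=-3.492: |R|=1.20733 >1
  x=-3.484: |R|=1.20413 >1
Interval (-3.0000, 0).

z∈(-3.0000,0).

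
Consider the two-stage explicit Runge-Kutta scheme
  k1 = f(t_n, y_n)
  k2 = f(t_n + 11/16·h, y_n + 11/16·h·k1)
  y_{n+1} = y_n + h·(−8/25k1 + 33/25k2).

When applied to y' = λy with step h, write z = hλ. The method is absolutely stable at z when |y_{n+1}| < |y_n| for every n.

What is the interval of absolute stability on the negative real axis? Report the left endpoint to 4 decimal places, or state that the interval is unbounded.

With y'=λy (z=hλ):
  k1=λy_n ⇒ h·k1=z·y_n;  k2=λ(1+11/16z)y_n ⇒ h·k2=z(1+11/16z)y_n
  y_{n+1}/y_n = 1 − 8/25z + 33/25z(1+11/16z) = 1 + z + 363/400z²
  R(z) = 1 + z + 363/400z².

Solve |R(x)|<1 on ℝ⁻.
x=-0.43: |R|=0.7378
R=1: x+363/400x²=0 ⇒ x=−400/363=-1.1019; min R=1−1/(4·363/400)=0.7245>−1
Confirm numerically:
  x=-0.521: |R|=0.72533 <1
  x=-0.500: |R|=0.72687 <1
  x=-0.467: |R|=0.73092 <1
  x=-1.360: |R|=1.31851 >1
  x=-1.291: |R|=1.22151 >1
So |R|<1 on (-1.1019, 0).

(-1.1019, 0).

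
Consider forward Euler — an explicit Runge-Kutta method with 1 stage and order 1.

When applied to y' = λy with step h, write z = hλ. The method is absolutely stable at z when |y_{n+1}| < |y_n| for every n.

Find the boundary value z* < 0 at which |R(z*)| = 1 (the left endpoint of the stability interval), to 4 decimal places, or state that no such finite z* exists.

Test eqn y'=λy, z=hλ:
  order 1, 1-stage ⇒ R(z)=1+z
  (e.g. R(-0.39)=0.61000, |R|=0.61000)

Boundary: |R(x)|=1, x<0.
x=-0.39: |R|=0.6100
|R(-1.78)|=0.7800 |R(-1.46)|=0.4600 |R(-1.11)|=0.1100
Bisect:
  x_lo=-2.8333 |R|=1.8333  x_hi=-0.3349 |R|=0.6651
  mid=-1.58408 |R|=0.58408 →hi
  mid=-2.20869 |R|=1.20869 →lo
  mid=-1.89638 |R|=0.89638 →hi
  mid=-2.05254 |R|=1.05254 →lo
  mid=-1.97446 |R|=0.97446 →hi
  mid=-2.01350 |R|=1.01350 →lo
  mid=-1.99398 |R|=0.99398 →hi
  mid=-2.00374 |R|=1.00374 →lo
  ...
  [-2.00008,-1.99993] ⇒ x*=-2.0000
Stable set (-2.0000, 0).

z* = -2.0000.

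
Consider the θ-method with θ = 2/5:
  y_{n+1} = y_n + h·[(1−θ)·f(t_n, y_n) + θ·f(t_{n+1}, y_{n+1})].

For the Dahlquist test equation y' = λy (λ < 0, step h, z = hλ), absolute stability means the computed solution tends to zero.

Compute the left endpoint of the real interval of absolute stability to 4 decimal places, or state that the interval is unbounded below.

Test eqn y'=λy, z=hλ:
  y_{n+1} = y_n + z·[3/5·y_n + 2/5·y_{n+1}] ⇒ (1 − 2/5z)y_{n+1} = (1 + 3/5z)y_n
  so R(z) = (1 + 3/5z)/(1 − 2/5z).

Find x<0 with |R(x)|<1.
x=-1.1: |R|=0.2361
R=−1: 1+3/5x = −1+2/5x ⇒ -1/5x=2 ⇒ x=2/(-1/5)=-10.0000
Confirm numerically:
  x=-7.917: |R|=0.90002 <1
  x=-6.567: |R|=0.81069 <1
  x=-4.461: |R|=0.60214 <1
  x=-10.477: |R|=1.01838 >1
  x=-10.257: |R|=1.01007 >1
Stable set (-10.0000, 0).

left endpoint -10.0000.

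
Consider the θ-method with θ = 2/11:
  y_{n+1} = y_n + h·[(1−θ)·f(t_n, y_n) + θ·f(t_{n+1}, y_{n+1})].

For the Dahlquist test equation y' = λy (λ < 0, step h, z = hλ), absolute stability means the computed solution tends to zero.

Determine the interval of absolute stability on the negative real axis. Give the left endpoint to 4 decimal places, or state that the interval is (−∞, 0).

z∈(-3.1429,0).

Set f=λy, z=hλ:
  y_{n+1} = y_n + z·[9/11·y_n + 2/11·y_{n+1}] ⇒ (1 − 2/11z)y_{n+1} = (1 + 9/11z)y_n
  Hence R(z) = (1 + 9/11z)/(1 − 2/11z).

Boundary: |R(x)|=1, x<0.
x=-0.48: |R|=0.5585
R=−1: 1+9/11x = −1+2/11x ⇒ -7/11x=2 ⇒ x=2/(-7/11)=-3.1429
Confirm numerically:
  x=-3.043: |R|=0.95909 <1
  x=-2.796: |R|=0.85366 <1
  x=-1.828: |R|=0.37200 <1
  x=-3.406: |R|=1.10341 >1
  x=-3.273: |R|=1.05192 >1
So |R|<1 on (-3.1429, 0).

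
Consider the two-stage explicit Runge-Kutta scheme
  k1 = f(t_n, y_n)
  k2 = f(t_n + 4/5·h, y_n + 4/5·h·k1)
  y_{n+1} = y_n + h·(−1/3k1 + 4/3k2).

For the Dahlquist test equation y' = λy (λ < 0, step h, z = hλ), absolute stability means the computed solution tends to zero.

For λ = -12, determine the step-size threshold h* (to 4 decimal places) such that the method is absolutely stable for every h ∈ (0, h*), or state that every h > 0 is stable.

(-0.9375,0); λ=-12 ⇒ h* = (15/16)/12 = 0.0781.

Set f=λy, z=hλ:
  k1=λy_n ⇒ h·k1=z·y_n;  k2=λ(1+4/5z)y_n ⇒ h·k2=z(1+4/5z)y_n
  y_{n+1}/y_n = 1 − 1/3z + 4/3z(1+4/5z) = 1 + z + 16/15z²
  so R(z) = 1 + z + 16/15z².

Boundary: |R(x)|=1, x<0.
x=-0.82: |R|=0.8972
R=1: x+16/15x²=0 ⇒ x=−15/16=-0.9375; min R=1−1/(4·16/15)=0.7656>−1
Confirm numerically:
  x=-0.899: |R|=0.96308 <1
  x=-0.871: |R|=0.93822 <1
  x=-0.546: |R|=0.77199 <1
  x=-0.540: |R|=0.77104 <1
  x=-1.304: |R|=1.50978 >1
  x=-1.161: |R|=1.27678 >1
  x=-1.146: |R|=1.25487 >1
Stable set (-0.9375, 0).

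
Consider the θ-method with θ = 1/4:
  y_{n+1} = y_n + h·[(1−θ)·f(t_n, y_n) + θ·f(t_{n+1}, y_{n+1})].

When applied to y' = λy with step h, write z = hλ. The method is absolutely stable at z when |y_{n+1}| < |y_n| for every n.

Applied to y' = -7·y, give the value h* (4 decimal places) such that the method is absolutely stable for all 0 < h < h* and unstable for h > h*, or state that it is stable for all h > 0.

With y'=λy (z=hλ):
  y_{n+1} = y_n + z·[3/4·y_n + 1/4·y_{n+1}] ⇒ (1 − 1/4z)y_{n+1} = (1 + 3/4z)y_n
  ⇒ R(z) = (1 + 3/4z)/(1 − 1/4z).

Solve |R(x)|<1 on ℝ⁻.
x=-0.88: |R|=0.2787
R=−1: 1+3/4x = −1+1/4x ⇒ -1/2x=2 ⇒ x=2/(-1/2)=-4.0000
Confirm numerically:
  x=-3.197: |R|=0.77685 <1
  x=-3.154: |R|=0.76349 <1
  x=-3.133: |R|=0.75690 <1
  x=-2.579: |R|=0.56802 <1
  x=-4.435: |R|=1.10314 >1
  x=-4.133: |R|=1.03271 >1
So |R|<1 on (-4.0000, 0).

(-4.0000,0); λ=-7 ⇒ h* = (4)/7 = 0.5714.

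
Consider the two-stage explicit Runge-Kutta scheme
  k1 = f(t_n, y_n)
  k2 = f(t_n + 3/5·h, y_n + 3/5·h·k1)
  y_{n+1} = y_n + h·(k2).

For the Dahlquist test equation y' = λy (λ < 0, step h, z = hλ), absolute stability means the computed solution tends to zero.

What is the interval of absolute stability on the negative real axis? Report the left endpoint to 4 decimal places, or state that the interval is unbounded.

z∈(-1.6667,0).

On y'=λy, z=hλ:
  k1=λy_n ⇒ h·k1=z·y_n;  k2=λ(1+3/5z)y_n ⇒ h·k2=z(1+3/5z)y_n
  y_{n+1}/y_n = 1 + z(1+3/5z) = 1 + z + 3/5z²
  so R(z) = 1 + z + 3/5z².

Need |R(x)|<1, x<0.
x=-1.72: |R|=1.0550
R=1: x+3/5x²=0 ⇒ x=−5/3=-1.6667; min R=1−1/(4·3/5)=0.5833>−1
Confirm numerically:
  x=-1.593: |R|=0.92959 <1
  x=-1.438: |R|=0.80271 <1
  x=-1.039: |R|=0.60871 <1
  x=-2.211: |R|=1.72211 >1
  x=-2.045: |R|=1.46421 >1
  x=-1.837: |R|=1.18774 >1
Stable set (-1.6667, 0).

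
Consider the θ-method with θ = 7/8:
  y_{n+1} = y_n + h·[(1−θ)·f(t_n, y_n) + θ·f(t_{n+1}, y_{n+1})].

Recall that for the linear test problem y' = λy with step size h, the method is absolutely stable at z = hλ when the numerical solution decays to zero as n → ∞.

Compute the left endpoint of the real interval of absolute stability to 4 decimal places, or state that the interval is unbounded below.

unbounded; (−∞, 0).

On y'=λy, z=hλ:
  y_{n+1} = y_n + z·[1/8·y_n + 7/8·y_{n+1}] ⇒ (1 − 7/8z)y_{n+1} = (1 + 1/8z)y_n
  Hence R(z) = (1 + 1/8z)/(1 − 7/8z).

Solve |R(x)|<1 on ℝ⁻.
x=-1.44: |R|=0.3628
x=-2: |R|=0.2727
x=-10: |R|=0.0256
x=-100: |R|=0.1299
θ=7/8≥1/2 ⇒ |1+1/8x|<|1−7/8x| ∀x<0 ⇒ interval (−∞,0).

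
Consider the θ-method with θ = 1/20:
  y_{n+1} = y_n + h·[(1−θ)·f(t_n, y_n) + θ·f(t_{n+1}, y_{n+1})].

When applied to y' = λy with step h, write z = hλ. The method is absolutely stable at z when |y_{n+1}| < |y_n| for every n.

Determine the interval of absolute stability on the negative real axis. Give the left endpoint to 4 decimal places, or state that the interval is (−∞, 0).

On y'=λy, z=hλ:
  y_{n+1} = y_n + z·[19/20·y_n + 1/20·y_{n+1}] ⇒ (1 − 1/20z)y_{n+1} = (1 + 19/20z)y_n
  so R(z) = (1 + 19/20z)/(1 − 1/20z).

Find x<0 with |R(x)|<1.
x=-0.67: |R|=0.3517
R=−1: 1+19/20x = −1+1/20x ⇒ -9/10x=2 ⇒ x=2/(-9/10)=-2.2222
Confirm numerically:
  x=-2.141: |R|=0.93397 <1
  x=-1.966: |R|=0.79004 <1
  x=-1.201: |R|=0.13297 <1
  x=-2.468: |R|=1.19690 >1
  x=-2.425: |R|=1.16276 >1
  x=-2.277: |R|=1.04426 >1
Interval (-2.2222, 0).

z∈(-2.2222,0).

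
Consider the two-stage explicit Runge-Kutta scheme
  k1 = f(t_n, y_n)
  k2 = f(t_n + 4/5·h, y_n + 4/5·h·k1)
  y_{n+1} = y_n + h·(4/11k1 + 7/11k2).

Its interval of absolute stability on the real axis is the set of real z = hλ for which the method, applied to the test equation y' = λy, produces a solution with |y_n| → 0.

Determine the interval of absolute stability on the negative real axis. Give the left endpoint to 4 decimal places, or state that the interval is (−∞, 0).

On y'=λy, z=hλ:
  k1=λy_n ⇒ h·k1=z·y_n;  k2=λ(1+4/5z)y_n ⇒ h·k2=z(1+4/5z)y_n
  y_{n+1}/y_n = 1 + 4/11z + 7/11z(1+4/5z) = 1 + z + 28/55z²
  so R(z) = 1 + z + 28/55z².

Solve |R(x)|<1 on ℝ⁻.
x=-1.09: |R|=0.5149
R=1: x+28/55x²=0 ⇒ x=−55/28=-1.9643; min R=1−1/(4·28/55)=0.5089>−1
Confirm numerically:
  x=-1.871: |R|=0.91114 <1
  x=-1.317: |R|=0.56601 <1
  x=-1.018: |R|=0.50958 <1
  x=-2.426: |R|=1.57024 >1
  x=-2.231: |R|=1.30293 >1
So |R|<1 on (-1.9643, 0).

z∈(-1.9643,0).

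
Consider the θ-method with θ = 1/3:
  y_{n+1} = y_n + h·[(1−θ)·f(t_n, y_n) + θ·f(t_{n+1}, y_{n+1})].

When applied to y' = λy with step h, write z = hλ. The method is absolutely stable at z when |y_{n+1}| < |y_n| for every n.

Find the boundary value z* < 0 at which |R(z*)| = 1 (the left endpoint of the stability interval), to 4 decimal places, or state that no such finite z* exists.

z* = -6.0000.

Set f=λy, z=hλ:
  y_{n+1} = y_n + z·[2/3·y_n + 1/3·y_{n+1}] ⇒ (1 − 1/3z)y_{n+1} = (1 + 2/3z)y_n
  ⇒ R(z) = (1 + 2/3z)/(1 − 1/3z).

Boundary: |R(x)|=1, x<0.
x=-1.44: |R|=0.0270
R=−1: 1+2/3x = −1+1/3x ⇒ -1/3x=2 ⇒ x=2/(-1/3)=-6.0000
Confirm numerically:
  x=-5.682: |R|=0.96337 <1
  x=-5.201: |R|=0.90257 <1
  x=-2.897: |R|=0.47380 <1
  x=-2.721: |R|=0.42685 <1
  x=-6.415: |R|=1.04408 >1
  x=-6.236: |R|=1.02555 >1
  x=-6.161: |R|=1.01757 >1
Stable set (-6.0000, 0).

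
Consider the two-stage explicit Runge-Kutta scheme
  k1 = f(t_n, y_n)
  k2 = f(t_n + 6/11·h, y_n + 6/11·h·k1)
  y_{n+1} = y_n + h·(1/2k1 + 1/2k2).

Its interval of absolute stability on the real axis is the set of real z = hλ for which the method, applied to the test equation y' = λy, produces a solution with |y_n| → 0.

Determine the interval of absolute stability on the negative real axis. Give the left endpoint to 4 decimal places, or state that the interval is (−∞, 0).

(-3.6667, 0).

Test eqn y'=λy, z=hλ:
  k1=λy_n ⇒ h·k1=z·y_n;  k2=λ(1+6/11z)y_n ⇒ h·k2=z(1+6/11z)y_n
  y_{n+1}/y_n = 1 + 1/2z + 1/2z(1+6/11z) = 1 + z + 3/11z²
  so R(z) = 1 + z + 3/11z².

Find x<0 with |R(x)|<1.
x=-1.03: |R|=0.2593
R=1: x+3/11x²=0 ⇒ x=−11/3=-3.6667; min R=1−1/(4·3/11)=0.0833>−1
Confirm numerically:
  x=-2.886: |R|=0.38554 <1
  x=-2.827: |R|=0.35262 <1
  x=-2.723: |R|=0.29920 <1
  x=-2.690: |R|=0.28348 <1
  x=-4.084: |R|=1.46483 >1
  x=-3.807: |R|=1.14570 >1
Stable set (-3.6667, 0).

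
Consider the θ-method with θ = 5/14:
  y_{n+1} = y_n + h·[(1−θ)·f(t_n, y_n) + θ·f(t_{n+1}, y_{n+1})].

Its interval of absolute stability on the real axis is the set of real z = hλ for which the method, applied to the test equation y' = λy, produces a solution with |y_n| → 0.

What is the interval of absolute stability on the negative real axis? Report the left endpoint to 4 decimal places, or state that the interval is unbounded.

(-7.0000, 0).

With y'=λy (z=hλ):
  y_{n+1} = y_n + z·[9/14·y_n + 5/14·y_{n+1}] ⇒ (1 − 5/14z)y_{n+1} = (1 + 9/14z)y_n
  so R(z) = (1 + 9/14z)/(1 − 5/14z).

Boundary: |R(x)|=1, x<0.
x=-1.15: |R|=0.1848
R=−1: 1+9/14x = −1+5/14x ⇒ -2/7x=2 ⇒ x=2/(-2/7)=-7.0000
Confirm numerically:
  x=-6.710: |R|=0.97560 <1
  x=-4.404: |R|=0.71172 <1
  x=-4.394: |R|=0.71020 <1
  x=-4.391: |R|=0.70975 <1
  x=-7.334: |R|=1.02637 >1
  x=-7.070: |R|=1.00567 >1
Interval (-7.0000, 0).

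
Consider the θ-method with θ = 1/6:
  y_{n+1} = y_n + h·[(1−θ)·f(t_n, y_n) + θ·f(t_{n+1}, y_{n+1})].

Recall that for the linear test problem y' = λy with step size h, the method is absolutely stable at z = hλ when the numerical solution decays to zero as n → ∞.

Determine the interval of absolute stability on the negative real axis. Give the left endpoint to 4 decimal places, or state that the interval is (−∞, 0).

On y'=λy, z=hλ:
  y_{n+1} = y_n + z·[5/6·y_n + 1/6·y_{n+1}] ⇒ (1 − 1/6z)y_{n+1} = (1 + 5/6z)y_n
  Hence R(z) = (1 + 5/6z)/(1 − 1/6z).

Need |R(x)|<1, x<0.
x=-0.57: |R|=0.4795
R=−1: 1+5/6x = −1+1/6x ⇒ -2/3x=2 ⇒ x=2/(-2/3)=-3.0000
Confirm numerically:
  x=-1.695: |R|=0.32164 <1
  x=-1.625: |R|=0.27869 <1
  x=-1.496: |R|=0.19744 <1
  x=-1.427: |R|=0.15282 <1
  x=-3.501: |R|=1.21093 >1
  x=-3.438: |R|=1.18563 >1
So |R|<1 on (-3.0000, 0).

(-3.0000, 0).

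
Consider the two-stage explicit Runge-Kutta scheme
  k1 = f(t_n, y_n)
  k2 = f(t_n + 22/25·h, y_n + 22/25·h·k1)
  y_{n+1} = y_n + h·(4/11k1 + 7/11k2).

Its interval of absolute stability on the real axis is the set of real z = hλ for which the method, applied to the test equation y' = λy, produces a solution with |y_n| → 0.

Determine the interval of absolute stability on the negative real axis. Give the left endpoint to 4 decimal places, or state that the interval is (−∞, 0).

On y'=λy, z=hλ:
  k1=λy_n ⇒ h·k1=z·y_n;  k2=λ(1+22/25z)y_n ⇒ h·k2=z(1+22/25z)y_n
  y_{n+1}/y_n = 1 + 4/11z + 7/11z(1+22/25z) = 1 + z + 14/25z²
  Hence R(z) = 1 + z + 14/25z².

Boundary: |R(x)|=1, x<0.
x=-1.01: |R|=0.5613
R=1: x+14/25x²=0 ⇒ x=−25/14=-1.7857; min R=1−1/(4·14/25)=0.5536>−1
Confirm numerically:
  x=-1.067: |R|=0.57055 <1
  x=-1.022: |R|=0.56291 <1
  x=-0.837: |R|=0.55532 <1
  x=-0.802: |R|=0.55819 <1
  x=-2.050: |R|=1.30340 >1
  x=-1.887: |R|=1.10703 >1
  x=-1.817: |R|=1.03183 >1
Interval (-1.7857, 0).

z∈(-1.7857,0).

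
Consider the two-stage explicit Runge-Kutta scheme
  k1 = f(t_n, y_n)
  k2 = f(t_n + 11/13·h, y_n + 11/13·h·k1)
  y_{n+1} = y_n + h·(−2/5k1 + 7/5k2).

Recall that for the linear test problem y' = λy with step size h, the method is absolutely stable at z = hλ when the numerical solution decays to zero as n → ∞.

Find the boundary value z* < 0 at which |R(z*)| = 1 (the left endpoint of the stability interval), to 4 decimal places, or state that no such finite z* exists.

Set f=λy, z=hλ:
  k1=λy_n ⇒ h·k1=z·y_n;  k2=λ(1+11/13z)y_n ⇒ h·k2=z(1+11/13z)y_n
  y_{n+1}/y_n = 1 − 2/5z + 7/5z(1+11/13z) = 1 + z + 77/65z²
  so R(z) = 1 + z + 77/65z².

Find x<0 with |R(x)|<1.
x=-0.79: |R|=0.9493
R=1: x+77/65x²=0 ⇒ x=−65/77=-0.8442; min R=1−1/(4·77/65)=0.7890>−1
Confirm numerically:
  x=-0.706: |R|=0.88445 <1
  x=-0.704: |R|=0.88311 <1
  x=-0.592: |R|=0.82317 <1
  x=-0.355: |R|=0.79429 <1
  x=-1.321: |R|=1.74620 >1
  x=-1.315: |R|=1.73347 >1
Stable set (-0.8442, 0).

left endpoint -0.8442.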